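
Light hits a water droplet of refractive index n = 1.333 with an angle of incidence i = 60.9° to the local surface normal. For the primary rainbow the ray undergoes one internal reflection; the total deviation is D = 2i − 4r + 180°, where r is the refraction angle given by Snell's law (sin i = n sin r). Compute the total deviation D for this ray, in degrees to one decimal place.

138.0°

sin r = sin 60.9° / 1.333 = 0.8738/1.333 = 0.6555; r = 40.96°.
D = 2·60.9° − 4·40.96° + 180° = 121.80° − 163.83° + 180° = 137.97°.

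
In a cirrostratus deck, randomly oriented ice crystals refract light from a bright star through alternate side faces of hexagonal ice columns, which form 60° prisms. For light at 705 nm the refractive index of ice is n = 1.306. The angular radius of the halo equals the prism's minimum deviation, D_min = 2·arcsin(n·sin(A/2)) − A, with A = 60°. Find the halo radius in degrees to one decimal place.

21.5°

n·sin(A/2) = 1.306 × sin 30° = 1.306 × 0.5000 = 0.6530.
D_min = 2·arcsin(0.6530) − 60° = 2 × 40.768° − 60° = 21.536°.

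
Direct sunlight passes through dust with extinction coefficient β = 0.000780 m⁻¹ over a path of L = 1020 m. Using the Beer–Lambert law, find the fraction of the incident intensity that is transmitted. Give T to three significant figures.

τ = β·L = 0.000780 × 1020 = 0.7956.
T = exp(−0.7956) = 0.4513.

0.451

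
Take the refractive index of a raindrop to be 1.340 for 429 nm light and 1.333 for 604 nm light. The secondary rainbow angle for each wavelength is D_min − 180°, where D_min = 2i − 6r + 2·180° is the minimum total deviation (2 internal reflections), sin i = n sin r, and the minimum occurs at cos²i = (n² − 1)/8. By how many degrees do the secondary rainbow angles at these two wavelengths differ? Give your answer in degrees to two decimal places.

1.82°

At 429 nm (n = 1.340): cos²i = 0.09945 → i = 71.618°, r = 45.088°, D_min = 232.709°, rainbow angle = 52.709°.
At 604 nm (n = 1.333): cos²i = 0.09711 → i = 71.843°, r = 45.466°, D_min = 230.891°, rainbow angle = 50.891°.
Angular width = |52.709° − 50.891°| = 1.818°.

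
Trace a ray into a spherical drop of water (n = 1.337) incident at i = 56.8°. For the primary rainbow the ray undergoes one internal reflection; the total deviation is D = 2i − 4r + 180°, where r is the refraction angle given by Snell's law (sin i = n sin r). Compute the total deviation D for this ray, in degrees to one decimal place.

sin r = sin 56.8° / 1.337 = 0.8368/1.337 = 0.6259; r = 38.74°.
D = 2·56.8° − 4·38.74° + 180° = 113.60° − 154.98° + 180° = 138.62°.

138.6°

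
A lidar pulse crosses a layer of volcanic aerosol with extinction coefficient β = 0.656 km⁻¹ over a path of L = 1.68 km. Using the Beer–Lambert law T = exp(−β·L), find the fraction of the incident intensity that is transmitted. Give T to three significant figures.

0.332

τ = β·L = 0.656 × 1.68 = 1.1021.
T = exp(−1.1021) = 0.3322.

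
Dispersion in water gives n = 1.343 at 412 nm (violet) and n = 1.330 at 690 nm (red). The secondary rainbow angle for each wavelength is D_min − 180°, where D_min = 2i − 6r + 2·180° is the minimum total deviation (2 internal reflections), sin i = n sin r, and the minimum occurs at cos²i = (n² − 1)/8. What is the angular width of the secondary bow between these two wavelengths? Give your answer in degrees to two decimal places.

3.38°

At 412 nm (n = 1.343): cos²i = 0.10046 → i = 71.522°, r = 44.928°, D_min = 233.478°, rainbow angle = 53.478°.
At 690 nm (n = 1.330): cos²i = 0.09611 → i = 71.940°, r = 45.630°, D_min = 230.101°, rainbow angle = 50.101°.
Angular width = |53.478° − 50.101°| = 3.377°.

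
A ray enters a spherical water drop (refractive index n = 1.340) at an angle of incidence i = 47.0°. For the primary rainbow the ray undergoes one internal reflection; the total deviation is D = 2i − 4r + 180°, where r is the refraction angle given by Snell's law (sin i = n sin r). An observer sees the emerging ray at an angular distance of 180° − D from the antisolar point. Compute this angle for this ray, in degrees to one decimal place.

sin r = sin 47.0° / 1.340 = 0.7314/1.340 = 0.5458; r = 33.08°.
D = 2·47.0° − 4·33.08° + 180° = 94.00° − 132.31° + 180° = 141.69°.
Angle from antisolar point = 180° − D = 38.31°.

38.3°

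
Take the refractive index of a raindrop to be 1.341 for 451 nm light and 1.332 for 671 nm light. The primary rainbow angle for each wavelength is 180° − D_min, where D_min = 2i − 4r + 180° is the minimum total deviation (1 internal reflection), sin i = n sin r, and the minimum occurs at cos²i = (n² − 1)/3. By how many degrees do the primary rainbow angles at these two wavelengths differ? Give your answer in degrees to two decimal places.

1.29°

At 451 nm (n = 1.341): cos²i = 0.26609 → i = 58.946°, r = 39.705°, D_min = 139.071°, rainbow angle = 40.929°.
At 671 nm (n = 1.332): cos²i = 0.25807 → i = 59.469°, r = 40.290°, D_min = 137.776°, rainbow angle = 42.224°.
Angular width = |40.929° − 42.224°| = 1.295°.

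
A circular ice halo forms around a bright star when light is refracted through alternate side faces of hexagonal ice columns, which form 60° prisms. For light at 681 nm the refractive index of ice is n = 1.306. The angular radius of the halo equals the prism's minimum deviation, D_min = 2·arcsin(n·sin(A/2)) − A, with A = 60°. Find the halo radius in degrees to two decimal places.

n·sin(A/2) = 1.306 × sin 30° = 1.306 × 0.5000 = 0.6530.
D_min = 2·arcsin(0.6530) − 60° = 2 × 40.768° − 60° = 21.536°.

21.54°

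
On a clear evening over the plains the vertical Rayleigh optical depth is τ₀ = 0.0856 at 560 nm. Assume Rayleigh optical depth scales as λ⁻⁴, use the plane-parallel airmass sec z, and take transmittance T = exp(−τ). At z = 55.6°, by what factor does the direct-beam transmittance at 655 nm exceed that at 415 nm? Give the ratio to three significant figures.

Airmass: sec 55.6° = 1.7700.
τ(655 nm) = 0.0856 × (560/655)⁴ × 1.7700 = 0.0856 × 0.5343 × 1.7700 = 0.0810.
τ(415 nm) = 0.0856 × (560/415)⁴ × 1.7700 = 0.0856 × 3.3156 × 1.7700 = 0.5024.
T(655)/T(415) = exp(τ_B − τ_A) = exp(0.4214) = 1.5241.

1.52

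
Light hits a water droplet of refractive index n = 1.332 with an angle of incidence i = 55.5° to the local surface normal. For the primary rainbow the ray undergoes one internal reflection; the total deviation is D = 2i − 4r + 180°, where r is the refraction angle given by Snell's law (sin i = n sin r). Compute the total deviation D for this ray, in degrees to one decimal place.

138.1°

sin r = sin 55.5° / 1.332 = 0.8241/1.332 = 0.6187; r = 38.22°.
D = 2·55.5° − 4·38.22° + 180° = 111.00° − 152.89° + 180° = 138.11°.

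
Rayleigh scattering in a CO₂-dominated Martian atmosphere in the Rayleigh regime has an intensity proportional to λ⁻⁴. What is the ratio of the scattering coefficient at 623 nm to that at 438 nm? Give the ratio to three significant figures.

0.244

Rayleigh scattering ∝ λ⁻⁴, so the ratio of coefficients is the inverse fourth power of the wavelength ratio.
σ(623)/σ(438) = (438/623)⁴ = (0.7030)⁴ = 0.2443.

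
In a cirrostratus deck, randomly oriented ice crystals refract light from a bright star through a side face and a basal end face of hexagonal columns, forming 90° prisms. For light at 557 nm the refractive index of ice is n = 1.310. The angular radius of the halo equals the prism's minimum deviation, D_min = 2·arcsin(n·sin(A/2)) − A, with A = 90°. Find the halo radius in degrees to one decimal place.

n·sin(A/2) = 1.310 × sin 45° = 1.310 × 0.7071 = 0.9263.
D_min = 2·arcsin(0.9263) − 90° = 2 × 67.867° − 90° = 45.733°.

45.7°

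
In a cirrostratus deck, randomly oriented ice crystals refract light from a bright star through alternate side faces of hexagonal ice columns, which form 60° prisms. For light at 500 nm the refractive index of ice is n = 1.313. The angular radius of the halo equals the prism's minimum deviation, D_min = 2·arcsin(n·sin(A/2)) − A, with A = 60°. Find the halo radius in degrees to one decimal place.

n·sin(A/2) = 1.313 × sin 30° = 1.313 × 0.5000 = 0.6565.
D_min = 2·arcsin(0.6565) − 60° = 2 × 41.033° − 60° = 22.067°.

22.1°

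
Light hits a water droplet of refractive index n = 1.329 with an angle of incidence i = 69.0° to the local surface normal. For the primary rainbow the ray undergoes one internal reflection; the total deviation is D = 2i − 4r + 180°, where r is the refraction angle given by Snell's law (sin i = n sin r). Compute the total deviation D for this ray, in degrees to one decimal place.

139.5°

sin r = sin 69.0° / 1.329 = 0.9336/1.329 = 0.7025; r = 44.63°.
D = 2·69.0° − 4·44.63° + 180° = 138.00° − 178.50° + 180° = 139.50°.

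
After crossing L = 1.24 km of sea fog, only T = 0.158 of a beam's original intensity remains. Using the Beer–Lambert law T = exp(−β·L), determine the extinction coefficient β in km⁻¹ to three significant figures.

Beer–Lambert: T = exp(−βL) ⇒ β = −ln(T)/L = −ln(0.158)/1.24 = 1.8452/1.24 = 1.488 km⁻¹.

1.49 km⁻¹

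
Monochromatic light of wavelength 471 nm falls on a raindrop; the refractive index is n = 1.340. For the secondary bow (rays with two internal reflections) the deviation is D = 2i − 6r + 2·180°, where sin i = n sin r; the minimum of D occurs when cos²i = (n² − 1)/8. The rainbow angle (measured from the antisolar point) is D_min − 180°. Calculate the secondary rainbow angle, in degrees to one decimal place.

52.7°

cos²i = (1.79560 − 1)/8 = 0.09945; i = arccos(0.31536) = 71.618°.
sin r = sin 71.618°/1.340 = 0.70819; r = 45.088°.
D_min = 2·71.618° − 6·45.088° + 360° = 232.709°.
Rainbow angle = D_min − 180° = 52.709°.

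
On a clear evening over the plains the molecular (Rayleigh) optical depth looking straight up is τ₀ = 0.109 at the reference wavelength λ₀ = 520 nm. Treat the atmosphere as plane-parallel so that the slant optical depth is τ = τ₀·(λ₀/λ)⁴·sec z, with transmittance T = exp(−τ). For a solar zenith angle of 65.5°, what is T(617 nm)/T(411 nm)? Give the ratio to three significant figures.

1.72

Airmass: sec 65.5° = 2.4114.
τ(617 nm) = 0.109 × (520/617)⁴ × 2.4114 = 0.109 × 0.5045 × 2.4114 = 0.1326.
τ(411 nm) = 0.109 × (520/411)⁴ × 2.4114 = 0.109 × 2.5624 × 2.4114 = 0.6735.
T(617)/T(411) = exp(τ_B − τ_A) = exp(0.5409) = 1.7176.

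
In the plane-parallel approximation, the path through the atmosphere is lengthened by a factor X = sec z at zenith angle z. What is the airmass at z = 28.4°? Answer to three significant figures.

X = sec z = 1/cos 28.4° = 1/0.8796 = 1.1368.

1.14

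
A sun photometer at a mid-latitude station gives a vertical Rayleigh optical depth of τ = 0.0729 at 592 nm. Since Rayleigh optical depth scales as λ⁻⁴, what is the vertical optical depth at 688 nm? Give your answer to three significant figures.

τ(688 nm) = τ(592 nm) × (592/688)⁴ = 0.0729 × (0.8605)⁴ = 0.0729 × 0.5482 = 0.0400.

0.0400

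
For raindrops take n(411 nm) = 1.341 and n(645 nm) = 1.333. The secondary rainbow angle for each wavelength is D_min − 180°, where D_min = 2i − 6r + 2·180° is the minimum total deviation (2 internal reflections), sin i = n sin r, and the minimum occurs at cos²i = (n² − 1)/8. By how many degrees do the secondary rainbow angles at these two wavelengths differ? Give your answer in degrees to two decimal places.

2.08°

At 411 nm (n = 1.341): cos²i = 0.09979 → i = 71.586°, r = 45.034°, D_min = 232.966°, rainbow angle = 52.966°.
At 645 nm (n = 1.333): cos²i = 0.09711 → i = 71.843°, r = 45.466°, D_min = 230.891°, rainbow angle = 50.891°.
Angular width = |52.966° − 50.891°| = 2.075°.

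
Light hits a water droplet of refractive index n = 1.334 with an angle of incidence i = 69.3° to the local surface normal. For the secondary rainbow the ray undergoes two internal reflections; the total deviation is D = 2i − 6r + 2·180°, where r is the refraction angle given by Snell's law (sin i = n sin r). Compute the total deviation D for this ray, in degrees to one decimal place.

231.4°

sin r = sin 69.3° / 1.334 = 0.9354/1.334 = 0.7012; r = 44.53°.
D = 2·69.3° − 6·44.53° + 2·180° = 138.60° − 267.16° + 360° = 231.44°.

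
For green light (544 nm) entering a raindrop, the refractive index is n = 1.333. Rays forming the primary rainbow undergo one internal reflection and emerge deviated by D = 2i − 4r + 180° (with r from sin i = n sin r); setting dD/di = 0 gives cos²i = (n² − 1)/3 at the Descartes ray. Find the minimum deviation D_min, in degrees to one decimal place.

cos²i = (1.77689 − 1)/3 = 0.25896; i = arccos(0.50888) = 59.410°.
sin r = sin 59.410°/1.333 = 0.64579; r = 40.225°.
D_min = 2·59.410° − 4·40.225° + 180° = 137.922°.

137.9°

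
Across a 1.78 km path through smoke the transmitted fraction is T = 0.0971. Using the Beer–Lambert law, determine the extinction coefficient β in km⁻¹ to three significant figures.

Beer–Lambert: T = exp(−βL) ⇒ β = −ln(T)/L = −ln(0.0971)/1.78 = 2.3320/1.78 = 1.31 km⁻¹.

1.31 km⁻¹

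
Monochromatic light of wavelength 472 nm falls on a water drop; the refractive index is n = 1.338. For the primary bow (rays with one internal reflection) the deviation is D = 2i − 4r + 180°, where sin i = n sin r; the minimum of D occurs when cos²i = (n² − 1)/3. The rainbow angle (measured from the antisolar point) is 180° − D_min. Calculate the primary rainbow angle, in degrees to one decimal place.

cos²i = (1.79024 − 1)/3 = 0.26341; i = arccos(0.51324) = 59.120°.
sin r = sin 59.120°/1.338 = 0.64144; r = 39.899°.
D_min = 2·59.120° − 4·39.899° + 180° = 138.643°.
Rainbow angle = 180° − D_min = 41.357°.

41.4°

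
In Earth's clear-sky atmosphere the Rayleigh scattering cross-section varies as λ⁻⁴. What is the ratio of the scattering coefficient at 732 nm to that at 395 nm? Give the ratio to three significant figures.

0.0848

Rayleigh scattering ∝ λ⁻⁴, so the ratio of coefficients is the inverse fourth power of the wavelength ratio.
σ(732)/σ(395) = (395/732)⁴ = (0.5396)⁴ = 0.08479.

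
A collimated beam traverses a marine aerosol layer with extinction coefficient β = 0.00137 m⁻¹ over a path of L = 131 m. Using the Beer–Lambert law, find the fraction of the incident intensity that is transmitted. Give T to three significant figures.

τ = β·L = 0.00137 × 131 = 0.1795.
T = exp(−0.1795) = 0.8357.

0.836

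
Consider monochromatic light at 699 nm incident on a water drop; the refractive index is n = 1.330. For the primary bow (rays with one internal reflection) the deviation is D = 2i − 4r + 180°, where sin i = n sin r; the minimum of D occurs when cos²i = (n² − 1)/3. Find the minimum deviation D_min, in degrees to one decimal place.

137.5°

cos²i = (1.76890 − 1)/3 = 0.25630; i = arccos(0.50626) = 59.585°.
sin r = sin 59.585°/1.330 = 0.64841; r = 40.422°.
D_min = 2·59.585° − 4·40.422° + 180° = 137.484°.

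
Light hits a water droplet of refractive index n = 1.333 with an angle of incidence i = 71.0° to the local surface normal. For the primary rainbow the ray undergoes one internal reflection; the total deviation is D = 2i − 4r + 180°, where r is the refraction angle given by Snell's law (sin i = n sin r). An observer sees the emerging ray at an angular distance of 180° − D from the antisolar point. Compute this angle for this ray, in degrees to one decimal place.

sin r = sin 71.0° / 1.333 = 0.9455/1.333 = 0.7093; r = 45.18°.
D = 2·71.0° − 4·45.18° + 180° = 142.00° − 180.72° + 180° = 141.28°.
Angle from antisolar point = 180° − D = 38.72°.

38.7°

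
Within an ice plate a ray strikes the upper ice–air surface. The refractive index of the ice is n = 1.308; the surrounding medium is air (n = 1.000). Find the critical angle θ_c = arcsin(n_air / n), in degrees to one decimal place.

49.9°

sin θ_c = n_air / n = 1.000 / 1.308 = 0.7645.
θ_c = arcsin(0.7645) = 49.86°.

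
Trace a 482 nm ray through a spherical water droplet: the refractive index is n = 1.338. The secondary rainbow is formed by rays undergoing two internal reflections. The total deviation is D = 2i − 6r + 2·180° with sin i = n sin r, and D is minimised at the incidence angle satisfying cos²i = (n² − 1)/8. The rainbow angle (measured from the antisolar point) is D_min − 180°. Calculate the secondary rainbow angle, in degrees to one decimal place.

cos²i = (1.79024 − 1)/8 = 0.09878; i = arccos(0.31429) = 71.682°.
sin r = sin 71.682°/1.338 = 0.70951; r = 45.195°.
D_min = 2·71.682° − 6·45.195° + 360° = 232.193°.
Rainbow angle = D_min − 180° = 52.193°.

52.2°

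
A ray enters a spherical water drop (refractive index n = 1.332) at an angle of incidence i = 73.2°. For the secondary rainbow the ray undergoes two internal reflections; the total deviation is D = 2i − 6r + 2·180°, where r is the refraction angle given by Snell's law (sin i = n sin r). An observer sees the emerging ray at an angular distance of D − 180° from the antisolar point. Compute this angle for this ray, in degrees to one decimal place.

sin r = sin 73.2° / 1.332 = 0.9573/1.332 = 0.7187; r = 45.95°.
D = 2·73.2° − 6·45.95° + 2·180° = 146.40° − 275.69° + 360° = 230.71°.
Angle from antisolar point = D − 180° = 50.71°.

50.7°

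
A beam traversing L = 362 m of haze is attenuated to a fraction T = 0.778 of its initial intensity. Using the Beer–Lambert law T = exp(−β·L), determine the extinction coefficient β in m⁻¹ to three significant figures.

Beer–Lambert: T = exp(−βL) ⇒ β = −ln(T)/L = −ln(0.778)/362 = 0.2510/362 = 0.0006934 m⁻¹.

0.000693 m⁻¹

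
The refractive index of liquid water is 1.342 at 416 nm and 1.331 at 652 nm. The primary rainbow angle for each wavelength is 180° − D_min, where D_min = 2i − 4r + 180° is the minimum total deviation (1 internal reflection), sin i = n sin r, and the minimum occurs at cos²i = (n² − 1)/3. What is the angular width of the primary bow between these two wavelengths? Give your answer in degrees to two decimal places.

At 416 nm (n = 1.342): cos²i = 0.26699 → i = 58.888°, r = 39.641°, D_min = 139.213°, rainbow angle = 40.787°.
At 652 nm (n = 1.331): cos²i = 0.25719 → i = 59.527°, r = 40.356°, D_min = 137.630°, rainbow angle = 42.370°.
Angular width = |40.787° − 42.370°| = 1.583°.

1.58°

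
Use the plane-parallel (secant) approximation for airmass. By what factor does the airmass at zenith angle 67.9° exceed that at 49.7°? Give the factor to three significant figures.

1.72

X(67.9°)/X(49.7°) = sec 67.9° / sec 49.7° = cos 49.7° / cos 67.9° = 0.6468/0.3762 = 1.7192.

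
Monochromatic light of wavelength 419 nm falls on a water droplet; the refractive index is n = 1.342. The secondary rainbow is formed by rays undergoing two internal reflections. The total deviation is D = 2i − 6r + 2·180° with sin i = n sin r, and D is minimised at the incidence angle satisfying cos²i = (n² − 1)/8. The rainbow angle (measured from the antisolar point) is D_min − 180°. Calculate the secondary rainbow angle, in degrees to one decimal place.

53.2°

cos²i = (1.80096 − 1)/8 = 0.10012; i = arccos(0.31642) = 71.554°.
sin r = sin 71.554°/1.342 = 0.70687; r = 44.981°.
D_min = 2·71.554° − 6·44.981° + 360° = 233.222°.
Rainbow angle = D_min − 180° = 53.222°.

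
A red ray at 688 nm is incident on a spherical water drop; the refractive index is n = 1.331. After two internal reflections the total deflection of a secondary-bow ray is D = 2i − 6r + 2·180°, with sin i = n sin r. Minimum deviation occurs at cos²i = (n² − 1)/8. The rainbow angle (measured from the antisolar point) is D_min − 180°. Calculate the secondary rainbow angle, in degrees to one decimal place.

cos²i = (1.77156 − 1)/8 = 0.09645; i = arccos(0.31056) = 71.907°.
sin r = sin 71.907°/1.331 = 0.71417; r = 45.575°.
D_min = 2·71.907° − 6·45.575° + 360° = 230.365°.
Rainbow angle = D_min − 180° = 50.365°.

50.4°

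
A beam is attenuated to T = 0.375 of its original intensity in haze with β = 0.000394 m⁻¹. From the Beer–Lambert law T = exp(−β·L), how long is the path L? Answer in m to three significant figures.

Beer–Lambert: T = exp(−βL) ⇒ L = −ln(T)/β = −ln(0.375)/0.000394 = 0.9808/0.000394 = 2489 m.

2490 m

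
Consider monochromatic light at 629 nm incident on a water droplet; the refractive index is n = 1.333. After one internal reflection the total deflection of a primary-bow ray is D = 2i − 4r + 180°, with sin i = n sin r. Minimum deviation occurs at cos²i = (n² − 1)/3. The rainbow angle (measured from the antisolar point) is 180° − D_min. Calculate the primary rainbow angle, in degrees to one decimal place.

42.1°

cos²i = (1.77689 − 1)/3 = 0.25896; i = arccos(0.50888) = 59.410°.
sin r = sin 59.410°/1.333 = 0.64579; r = 40.225°.
D_min = 2·59.410° − 4·40.225° + 180° = 137.922°.
Rainbow angle = 180° − D_min = 42.078°.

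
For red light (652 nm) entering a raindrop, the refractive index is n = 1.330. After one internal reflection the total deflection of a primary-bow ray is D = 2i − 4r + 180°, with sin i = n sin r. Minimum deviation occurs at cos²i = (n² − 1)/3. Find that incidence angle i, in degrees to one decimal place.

59.6°

cos²i = (1.330² − 1)/3 = (1.76890 − 1)/3 = 0.25630.
cos i = 0.50626, so i = 59.585°.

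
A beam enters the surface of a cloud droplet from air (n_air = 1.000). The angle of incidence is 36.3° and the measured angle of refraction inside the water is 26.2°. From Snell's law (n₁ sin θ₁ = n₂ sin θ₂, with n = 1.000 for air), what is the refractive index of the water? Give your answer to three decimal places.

n = sin θ_i / sin θ_r = sin 36.3° / sin 26.2° = 0.5920 / 0.4415 = 1.3409.

1.341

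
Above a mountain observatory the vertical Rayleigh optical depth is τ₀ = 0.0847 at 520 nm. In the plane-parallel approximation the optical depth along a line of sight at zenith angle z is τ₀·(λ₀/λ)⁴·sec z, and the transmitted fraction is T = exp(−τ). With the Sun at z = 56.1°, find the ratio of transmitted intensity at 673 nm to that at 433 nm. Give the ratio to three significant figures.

Airmass: sec 56.1° = 1.7929.
τ(673 nm) = 0.0847 × (520/673)⁴ × 1.7929 = 0.0847 × 0.3564 × 1.7929 = 0.0541.
τ(433 nm) = 0.0847 × (520/433)⁴ × 1.7929 = 0.0847 × 2.0800 × 1.7929 = 0.3159.
T(673)/T(433) = exp(τ_B − τ_A) = exp(0.2617) = 1.2992.

1.30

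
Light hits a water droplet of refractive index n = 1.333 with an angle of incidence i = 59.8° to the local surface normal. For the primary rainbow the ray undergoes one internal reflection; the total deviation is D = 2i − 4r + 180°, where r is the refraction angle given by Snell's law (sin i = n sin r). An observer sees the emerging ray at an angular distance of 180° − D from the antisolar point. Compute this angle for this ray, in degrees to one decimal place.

42.1°

sin r = sin 59.8° / 1.333 = 0.8643/1.333 = 0.6484; r = 40.42°.
D = 2·59.8° − 4·40.42° + 180° = 119.60° − 161.67° + 180° = 137.93°.
Angle from antisolar point = 180° − D = 42.07°.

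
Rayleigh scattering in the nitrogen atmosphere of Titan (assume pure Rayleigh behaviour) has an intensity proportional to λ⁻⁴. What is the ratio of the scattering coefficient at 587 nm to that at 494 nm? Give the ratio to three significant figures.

Rayleigh scattering ∝ λ⁻⁴, so the ratio of coefficients is the inverse fourth power of the wavelength ratio.
σ(587)/σ(494) = (494/587)⁴ = (0.8416)⁴ = 0.5016.

0.502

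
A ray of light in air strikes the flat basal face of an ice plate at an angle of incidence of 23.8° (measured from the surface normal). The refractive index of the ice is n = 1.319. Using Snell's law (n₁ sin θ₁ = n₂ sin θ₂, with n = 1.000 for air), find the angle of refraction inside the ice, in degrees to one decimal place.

17.8°

Snell: sin θ_r = sin θ_i / n = sin 23.8° / 1.319 = 0.4035 / 1.319 = 0.3059.
θ_r = arcsin(0.3059) = 17.82°.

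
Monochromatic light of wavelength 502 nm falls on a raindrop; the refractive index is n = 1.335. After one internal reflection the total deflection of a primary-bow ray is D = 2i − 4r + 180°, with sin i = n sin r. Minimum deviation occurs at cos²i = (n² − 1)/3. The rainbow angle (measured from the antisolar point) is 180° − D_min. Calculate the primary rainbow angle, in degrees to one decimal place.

cos²i = (1.78222 − 1)/3 = 0.26074; i = arccos(0.51063) = 59.294°.
sin r = sin 59.294°/1.335 = 0.64405; r = 40.094°.
D_min = 2·59.294° − 4·40.094° + 180° = 138.212°.
Rainbow angle = 180° − D_min = 41.788°.

41.8°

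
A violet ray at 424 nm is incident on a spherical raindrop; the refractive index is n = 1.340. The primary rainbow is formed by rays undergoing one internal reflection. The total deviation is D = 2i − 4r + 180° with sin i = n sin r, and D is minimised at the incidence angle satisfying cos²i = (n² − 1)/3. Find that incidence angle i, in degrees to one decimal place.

cos²i = (1.340² − 1)/3 = (1.79560 − 1)/3 = 0.26520.
cos i = 0.51498, so i = 59.004°.

59.0°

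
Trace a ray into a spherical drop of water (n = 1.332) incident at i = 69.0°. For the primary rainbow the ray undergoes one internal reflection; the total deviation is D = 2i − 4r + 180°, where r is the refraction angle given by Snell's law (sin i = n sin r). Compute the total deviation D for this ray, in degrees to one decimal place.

sin r = sin 69.0° / 1.332 = 0.9336/1.332 = 0.7009; r = 44.50°.
D = 2·69.0° − 4·44.50° + 180° = 138.00° − 177.99° + 180° = 140.01°.

140.0°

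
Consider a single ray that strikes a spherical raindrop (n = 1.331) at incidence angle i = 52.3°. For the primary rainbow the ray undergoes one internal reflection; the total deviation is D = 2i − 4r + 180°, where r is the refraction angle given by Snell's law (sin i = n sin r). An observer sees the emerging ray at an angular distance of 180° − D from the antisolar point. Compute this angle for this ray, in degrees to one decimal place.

sin r = sin 52.3° / 1.331 = 0.7912/1.331 = 0.5945; r = 36.47°.
D = 2·52.3° − 4·36.47° + 180° = 104.60° − 145.90° + 180° = 138.70°.
Angle from antisolar point = 180° − D = 41.30°.

41.3°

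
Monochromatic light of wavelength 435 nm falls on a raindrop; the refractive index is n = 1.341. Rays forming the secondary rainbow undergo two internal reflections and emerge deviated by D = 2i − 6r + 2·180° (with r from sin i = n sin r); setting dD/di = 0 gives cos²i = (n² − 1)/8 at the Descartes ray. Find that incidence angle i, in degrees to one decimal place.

71.6°

cos²i = (1.341² − 1)/8 = (1.79828 − 1)/8 = 0.09979.
cos i = 0.31589, so i = 71.586°.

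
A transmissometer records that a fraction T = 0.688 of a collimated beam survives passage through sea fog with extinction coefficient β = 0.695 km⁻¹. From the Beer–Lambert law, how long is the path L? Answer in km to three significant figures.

Beer–Lambert: T = exp(−βL) ⇒ L = −ln(T)/β = −ln(0.688)/0.695 = 0.3740/0.695 = 0.5381 km.

0.538 km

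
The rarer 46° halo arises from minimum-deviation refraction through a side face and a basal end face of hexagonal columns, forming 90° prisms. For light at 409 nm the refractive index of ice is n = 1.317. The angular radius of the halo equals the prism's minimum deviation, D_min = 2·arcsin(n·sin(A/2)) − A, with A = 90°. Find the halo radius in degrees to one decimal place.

47.3°

n·sin(A/2) = 1.317 × sin 45° = 1.317 × 0.7071 = 0.9313.
D_min = 2·arcsin(0.9313) − 90° = 2 × 68.632° − 90° = 47.264°.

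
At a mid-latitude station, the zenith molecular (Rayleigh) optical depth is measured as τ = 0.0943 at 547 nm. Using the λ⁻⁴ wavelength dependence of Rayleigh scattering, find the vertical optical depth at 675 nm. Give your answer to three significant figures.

τ(675 nm) = τ(547 nm) × (547/675)⁴ = 0.0943 × (0.8104)⁴ = 0.0943 × 0.4313 = 0.0407.

0.0407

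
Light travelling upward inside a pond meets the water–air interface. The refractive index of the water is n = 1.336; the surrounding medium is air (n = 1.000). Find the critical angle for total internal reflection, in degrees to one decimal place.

48.5°

sin θ_c = n_air / n = 1.000 / 1.336 = 0.7485.
θ_c = arcsin(0.7485) = 48.46°.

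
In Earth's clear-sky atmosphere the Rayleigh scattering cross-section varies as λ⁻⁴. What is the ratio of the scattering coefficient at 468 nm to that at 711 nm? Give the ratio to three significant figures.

5.33

Rayleigh scattering ∝ λ⁻⁴, so the ratio of coefficients is the inverse fourth power of the wavelength ratio.
σ(468)/σ(711) = (711/468)⁴ = (1.5192)⁴ = 5.327.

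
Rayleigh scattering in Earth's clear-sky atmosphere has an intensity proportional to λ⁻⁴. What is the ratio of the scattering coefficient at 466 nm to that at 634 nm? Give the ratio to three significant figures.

3.43

Rayleigh scattering ∝ λ⁻⁴, so the ratio of coefficients is the inverse fourth power of the wavelength ratio.
σ(466)/σ(634) = (634/466)⁴ = (1.3605)⁴ = 3.426.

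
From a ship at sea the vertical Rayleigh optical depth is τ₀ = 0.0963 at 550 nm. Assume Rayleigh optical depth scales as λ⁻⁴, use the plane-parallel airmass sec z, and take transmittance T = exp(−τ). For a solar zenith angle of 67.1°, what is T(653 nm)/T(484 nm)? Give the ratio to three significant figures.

1.33

Airmass: sec 67.1° = 2.5699.
τ(653 nm) = 0.0963 × (550/653)⁴ × 2.5699 = 0.0963 × 0.5033 × 2.5699 = 0.1245.
τ(484 nm) = 0.0963 × (550/484)⁴ × 2.5699 = 0.0963 × 1.6675 × 2.5699 = 0.4127.
T(653)/T(484) = exp(τ_B − τ_A) = exp(0.2881) = 1.3339.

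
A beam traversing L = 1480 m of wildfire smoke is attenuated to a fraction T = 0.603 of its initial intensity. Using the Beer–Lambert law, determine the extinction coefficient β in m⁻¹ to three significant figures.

Beer–Lambert: T = exp(−βL) ⇒ β = −ln(T)/L = −ln(0.603)/1480 = 0.5058/1480 = 0.0003418 m⁻¹.

0.000342 m⁻¹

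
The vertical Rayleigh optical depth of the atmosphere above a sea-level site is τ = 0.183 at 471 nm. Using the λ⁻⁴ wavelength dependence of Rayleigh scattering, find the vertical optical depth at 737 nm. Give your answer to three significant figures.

0.0305

τ(737 nm) = τ(471 nm) × (471/737)⁴ = 0.183 × (0.6391)⁴ = 0.183 × 0.1668 = 0.0305.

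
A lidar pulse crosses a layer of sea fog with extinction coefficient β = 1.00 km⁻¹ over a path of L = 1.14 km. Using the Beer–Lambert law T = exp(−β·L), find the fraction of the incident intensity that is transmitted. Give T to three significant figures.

τ = β·L = 1.00 × 1.14 = 1.1400.
T = exp(−1.1400) = 0.3198.

0.320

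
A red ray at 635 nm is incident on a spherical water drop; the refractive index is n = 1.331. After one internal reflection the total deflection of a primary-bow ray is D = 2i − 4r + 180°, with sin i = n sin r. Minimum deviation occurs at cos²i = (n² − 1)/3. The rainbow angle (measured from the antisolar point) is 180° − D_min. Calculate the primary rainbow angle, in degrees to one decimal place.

42.4°

cos²i = (1.77156 − 1)/3 = 0.25719; i = arccos(0.50714) = 59.527°.
sin r = sin 59.527°/1.331 = 0.64753; r = 40.356°.
D_min = 2·59.527° − 4·40.356° + 180° = 137.630°.
Rainbow angle = 180° − D_min = 42.370°.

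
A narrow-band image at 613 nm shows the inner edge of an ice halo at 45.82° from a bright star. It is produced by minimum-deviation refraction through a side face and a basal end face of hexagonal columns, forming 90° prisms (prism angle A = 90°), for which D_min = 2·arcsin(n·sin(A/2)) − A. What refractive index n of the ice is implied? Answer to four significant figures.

Rearranging: n = sin((D_min + A)/2) / sin(A/2).
(D_min + A)/2 = (45.82° + 90°)/2 = 67.910°.
n = sin 67.910° / sin 45° = 0.9266 / 0.7071 = 1.3104.

1.310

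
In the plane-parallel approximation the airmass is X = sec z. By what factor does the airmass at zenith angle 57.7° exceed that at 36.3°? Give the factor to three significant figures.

X(57.7°)/X(36.3°) = sec 57.7° / sec 36.3° = cos 36.3° / cos 57.7° = 0.8059/0.5344 = 1.5082.

1.51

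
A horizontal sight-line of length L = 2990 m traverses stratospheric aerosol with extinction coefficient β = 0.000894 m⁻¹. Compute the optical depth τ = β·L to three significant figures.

τ = β·L = 0.000894 × 2990 = 2.6731.

2.67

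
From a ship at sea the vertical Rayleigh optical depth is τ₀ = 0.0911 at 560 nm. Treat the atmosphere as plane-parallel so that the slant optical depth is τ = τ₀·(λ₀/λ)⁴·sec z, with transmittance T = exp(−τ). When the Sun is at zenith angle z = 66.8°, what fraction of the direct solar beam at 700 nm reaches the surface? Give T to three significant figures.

0.910

sec 66.8° = 2.5384.
τ = 0.0911 × (560/700)⁴ × 2.5384 = 0.0911 × 0.4096 × 2.5384 = 0.0947.
T = exp(−0.0947) = 0.9096.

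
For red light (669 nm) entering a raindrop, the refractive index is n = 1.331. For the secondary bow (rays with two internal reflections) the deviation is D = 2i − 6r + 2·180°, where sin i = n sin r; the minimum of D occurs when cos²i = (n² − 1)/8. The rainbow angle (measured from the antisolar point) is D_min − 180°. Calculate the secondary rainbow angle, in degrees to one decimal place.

cos²i = (1.77156 − 1)/8 = 0.09645; i = arccos(0.31056) = 71.907°.
sin r = sin 71.907°/1.331 = 0.71417; r = 45.575°.
D_min = 2·71.907° − 6·45.575° + 360° = 230.365°.
Rainbow angle = D_min − 180° = 50.365°.

50.4°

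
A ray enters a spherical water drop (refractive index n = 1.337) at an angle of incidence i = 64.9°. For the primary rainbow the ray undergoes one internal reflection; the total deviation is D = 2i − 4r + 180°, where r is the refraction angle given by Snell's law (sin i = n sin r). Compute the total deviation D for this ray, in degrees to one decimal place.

sin r = sin 64.9° / 1.337 = 0.9056/1.337 = 0.6773; r = 42.63°.
D = 2·64.9° − 4·42.63° + 180° = 129.80° − 170.54° + 180° = 139.26°.

139.3°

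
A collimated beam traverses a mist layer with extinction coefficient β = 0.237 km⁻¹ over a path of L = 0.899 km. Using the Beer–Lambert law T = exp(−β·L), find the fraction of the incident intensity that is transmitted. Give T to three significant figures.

τ = β·L = 0.237 × 0.899 = 0.2131.
T = exp(−0.2131) = 0.8081.

0.808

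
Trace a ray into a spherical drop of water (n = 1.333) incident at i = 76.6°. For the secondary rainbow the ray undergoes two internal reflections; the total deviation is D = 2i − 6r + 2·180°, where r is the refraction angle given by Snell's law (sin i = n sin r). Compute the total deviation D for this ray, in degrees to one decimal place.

sin r = sin 76.6° / 1.333 = 0.9728/1.333 = 0.7298; r = 46.87°.
D = 2·76.6° − 6·46.87° + 2·180° = 153.20° − 281.20° + 360° = 232.00°.

232.0°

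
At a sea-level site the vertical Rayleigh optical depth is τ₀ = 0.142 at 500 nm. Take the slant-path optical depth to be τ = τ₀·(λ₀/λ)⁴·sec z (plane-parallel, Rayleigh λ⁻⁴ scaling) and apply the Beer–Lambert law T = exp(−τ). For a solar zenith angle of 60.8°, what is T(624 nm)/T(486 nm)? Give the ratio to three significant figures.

1.23

Airmass: sec 60.8° = 2.0498.
τ(624 nm) = 0.142 × (500/624)⁴ × 2.0498 = 0.142 × 0.4122 × 2.0498 = 0.1200.
τ(486 nm) = 0.142 × (500/486)⁴ × 2.0498 = 0.142 × 1.1203 × 2.0498 = 0.3261.
T(624)/T(486) = exp(τ_B − τ_A) = exp(0.2061) = 1.2289.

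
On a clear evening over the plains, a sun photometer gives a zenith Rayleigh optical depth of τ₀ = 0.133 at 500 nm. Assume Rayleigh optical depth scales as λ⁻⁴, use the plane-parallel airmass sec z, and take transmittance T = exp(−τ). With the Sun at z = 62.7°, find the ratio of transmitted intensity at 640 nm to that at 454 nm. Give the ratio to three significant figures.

1.38

Airmass: sec 62.7° = 2.1803.
τ(640 nm) = 0.133 × (500/640)⁴ × 2.1803 = 0.133 × 0.3725 × 2.1803 = 0.1080.
τ(454 nm) = 0.133 × (500/454)⁴ × 2.1803 = 0.133 × 1.4711 × 2.1803 = 0.4266.
T(640)/T(454) = exp(τ_B − τ_A) = exp(0.3186) = 1.3752.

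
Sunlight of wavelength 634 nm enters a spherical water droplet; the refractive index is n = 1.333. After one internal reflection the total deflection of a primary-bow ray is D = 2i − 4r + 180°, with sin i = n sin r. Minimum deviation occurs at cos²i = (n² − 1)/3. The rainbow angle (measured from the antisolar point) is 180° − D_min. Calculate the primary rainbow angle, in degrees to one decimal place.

42.1°

cos²i = (1.77689 − 1)/3 = 0.25896; i = arccos(0.50888) = 59.410°.
sin r = sin 59.410°/1.333 = 0.64579; r = 40.225°.
D_min = 2·59.410° − 4·40.225° + 180° = 137.922°.
Rainbow angle = 180° − D_min = 42.078°.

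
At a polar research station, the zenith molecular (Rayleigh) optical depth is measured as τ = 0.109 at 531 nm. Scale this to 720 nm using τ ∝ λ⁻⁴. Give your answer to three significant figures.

0.0322

τ(720 nm) = τ(531 nm) × (531/720)⁴ = 0.109 × (0.7375)⁴ = 0.109 × 0.2958 = 0.0322.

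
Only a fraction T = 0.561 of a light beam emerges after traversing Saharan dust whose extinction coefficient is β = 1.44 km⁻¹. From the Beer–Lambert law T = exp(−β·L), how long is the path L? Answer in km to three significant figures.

0.401 km

Beer–Lambert: T = exp(−βL) ⇒ L = −ln(T)/β = −ln(0.561)/1.44 = 0.5780/1.44 = 0.4014 km.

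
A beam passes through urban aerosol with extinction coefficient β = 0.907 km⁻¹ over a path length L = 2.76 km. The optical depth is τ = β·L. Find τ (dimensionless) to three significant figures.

2.50

τ = β·L = 0.907 × 2.76 = 2.5033.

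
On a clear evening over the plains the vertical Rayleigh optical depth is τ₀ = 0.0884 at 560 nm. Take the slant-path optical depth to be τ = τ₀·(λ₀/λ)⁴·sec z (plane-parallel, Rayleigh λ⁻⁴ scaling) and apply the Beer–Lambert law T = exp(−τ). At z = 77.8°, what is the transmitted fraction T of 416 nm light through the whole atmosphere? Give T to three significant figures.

0.253

sec 77.8° = 4.7321.
τ = 0.0884 × (560/416)⁴ × 4.7321 = 0.0884 × 3.2838 × 4.7321 = 1.3737.
T = exp(−1.3737) = 0.2532.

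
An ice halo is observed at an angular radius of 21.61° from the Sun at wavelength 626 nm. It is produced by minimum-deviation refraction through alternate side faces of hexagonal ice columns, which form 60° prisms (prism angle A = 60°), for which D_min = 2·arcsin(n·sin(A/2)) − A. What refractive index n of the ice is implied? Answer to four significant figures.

1.307

Rearranging: n = sin((D_min + A)/2) / sin(A/2).
(D_min + A)/2 = (21.61° + 60°)/2 = 40.805°.
n = sin 40.805° / sin 30° = 0.6535 / 0.5000 = 1.3070.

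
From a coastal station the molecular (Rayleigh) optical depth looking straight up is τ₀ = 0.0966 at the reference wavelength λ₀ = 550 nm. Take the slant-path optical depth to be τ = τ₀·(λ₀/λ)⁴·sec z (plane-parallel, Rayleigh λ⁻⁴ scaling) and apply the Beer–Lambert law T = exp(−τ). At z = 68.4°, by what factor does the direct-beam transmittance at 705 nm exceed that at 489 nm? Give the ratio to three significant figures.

Airmass: sec 68.4° = 2.7165.
τ(705 nm) = 0.0966 × (550/705)⁴ × 2.7165 = 0.0966 × 0.3704 × 2.7165 = 0.0972.
τ(489 nm) = 0.0966 × (550/489)⁴ × 2.7165 = 0.0966 × 1.6004 × 2.7165 = 0.4200.
T(705)/T(489) = exp(τ_B − τ_A) = exp(0.3227) = 1.3809.

1.38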